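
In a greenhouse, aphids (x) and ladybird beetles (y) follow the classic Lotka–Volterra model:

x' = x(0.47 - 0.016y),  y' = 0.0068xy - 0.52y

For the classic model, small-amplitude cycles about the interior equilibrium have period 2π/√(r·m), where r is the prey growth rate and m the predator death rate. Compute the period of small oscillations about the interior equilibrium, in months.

T ≈ 12.7 months

Here r = 0.47 and m = 0.52, so r·m = 0.244.
ω = √0.244 = 0.494 per month, hence T = 2π/ω ≈ 12.7 months.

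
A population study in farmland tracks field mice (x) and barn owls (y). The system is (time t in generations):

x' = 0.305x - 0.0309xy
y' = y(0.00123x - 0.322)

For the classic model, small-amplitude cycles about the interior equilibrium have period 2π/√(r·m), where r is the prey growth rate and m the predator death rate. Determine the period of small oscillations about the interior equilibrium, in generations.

Here r = 0.305 and m = 0.322, so r·m = 0.0982.
ω = √0.0982 = 0.313 per generation, hence T = 2π/ω ≈ 20 generations.

T ≈ 20 generations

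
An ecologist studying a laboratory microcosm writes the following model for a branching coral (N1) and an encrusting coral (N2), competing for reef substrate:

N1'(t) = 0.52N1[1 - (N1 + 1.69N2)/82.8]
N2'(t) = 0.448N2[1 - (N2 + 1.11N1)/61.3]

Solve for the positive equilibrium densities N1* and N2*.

N1* ≈ 23.7, N2* ≈ 34.9

Setting both brackets to zero gives the nullclines N1 + 1.69N2 = 82.8 and 1.11N1 + N2 = 61.3.
Substituting N2 = 61.3 - 1.11N1 into the first: N1(1 - 1.69·1.11) = 82.8 - 1.69·61.3.
So N1* = -20.8/-0.876 = 23.7, and then N2* = 61.3 - 1.11·23.7 = 34.9.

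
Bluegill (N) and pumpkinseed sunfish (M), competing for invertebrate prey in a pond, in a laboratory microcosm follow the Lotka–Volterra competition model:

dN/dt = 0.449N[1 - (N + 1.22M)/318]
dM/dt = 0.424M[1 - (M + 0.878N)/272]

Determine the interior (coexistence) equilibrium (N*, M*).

N* ≈ 194, M* ≈ 101

Setting both brackets to zero gives the nullclines N + 1.22M = 318 and 0.878N + M = 272.
Substituting M = 272 - 0.878N into the first: N(1 - 1.22·0.878) = 318 - 1.22·272.
So N* = -13.8/-0.0712 = 194, and then M* = 272 - 0.878·194 = 101.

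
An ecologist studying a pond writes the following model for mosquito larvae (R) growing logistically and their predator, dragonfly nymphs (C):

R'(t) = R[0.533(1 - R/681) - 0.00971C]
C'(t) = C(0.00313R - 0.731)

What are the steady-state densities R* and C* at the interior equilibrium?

From dC/dt = 0 with C > 0: 0.00313R* = 0.731, so R* = 234.
Substitute into dR/dt = 0: 0.533(1 - 234/681) = 0.00971C*.
The bracket is 0.657, giving C* = 0.35/0.00971 = 36.1.

R* ≈ 234, C* ≈ 36.1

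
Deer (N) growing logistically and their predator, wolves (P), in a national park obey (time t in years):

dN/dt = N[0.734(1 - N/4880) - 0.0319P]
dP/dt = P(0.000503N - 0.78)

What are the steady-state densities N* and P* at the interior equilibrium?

N* ≈ 1550, P* ≈ 15.7

From dP/dt = 0 with P > 0: 0.000503N* = 0.78, so N* = 1550.
Substitute into dN/dt = 0: 0.734(1 - 1550/4880) = 0.0319P*.
The bracket is 0.682, giving P* = 0.501/0.0319 = 15.7.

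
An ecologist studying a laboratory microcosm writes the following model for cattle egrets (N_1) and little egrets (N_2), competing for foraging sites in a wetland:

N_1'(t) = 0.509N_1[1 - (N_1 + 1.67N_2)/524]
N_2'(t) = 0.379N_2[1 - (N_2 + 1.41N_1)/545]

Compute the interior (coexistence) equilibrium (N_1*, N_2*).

N_1* ≈ 285, N_2* ≈ 143

Setting both brackets to zero gives the nullclines N_1 + 1.67N_2 = 524 and 1.41N_1 + N_2 = 545.
Substituting N_2 = 545 - 1.41N_1 into the first: N_1(1 - 1.67·1.41) = 524 - 1.67·545.
So N_1* = -386/-1.35 = 285, and then N_2* = 545 - 1.41·285 = 143.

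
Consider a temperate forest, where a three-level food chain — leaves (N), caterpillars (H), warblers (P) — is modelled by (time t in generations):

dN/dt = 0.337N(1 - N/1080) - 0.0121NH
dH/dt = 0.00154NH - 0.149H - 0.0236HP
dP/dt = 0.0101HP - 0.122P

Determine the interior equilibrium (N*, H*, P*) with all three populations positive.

From dP/dt = 0: 0.0101H* = 0.122, so H* = 12.1.
From dN/dt = 0: 0.337(1 - N*/1080) = 0.0121·12.1, giving N* = 1080·(1 - 0.434) = 612.
From dH/dt = 0: 0.00154·612 - 0.149 = 0.0236P*, so P* = 0.793/0.0236 = 33.6.

N* ≈ 612, H* ≈ 12.1, P* ≈ 33.6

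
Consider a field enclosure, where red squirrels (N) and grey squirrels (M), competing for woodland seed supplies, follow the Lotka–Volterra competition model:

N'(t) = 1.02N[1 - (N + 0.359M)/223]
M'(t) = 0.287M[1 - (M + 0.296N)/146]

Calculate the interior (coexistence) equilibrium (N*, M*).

Setting both brackets to zero gives the nullclines N + 0.359M = 223 and 0.296N + M = 146.
Substituting M = 146 - 0.296N into the first: N(1 - 0.359·0.296) = 223 - 0.359·146.
So N* = 171/0.894 = 191, and then M* = 146 - 0.296·191 = 89.5.

N* ≈ 191, M* ≈ 89.5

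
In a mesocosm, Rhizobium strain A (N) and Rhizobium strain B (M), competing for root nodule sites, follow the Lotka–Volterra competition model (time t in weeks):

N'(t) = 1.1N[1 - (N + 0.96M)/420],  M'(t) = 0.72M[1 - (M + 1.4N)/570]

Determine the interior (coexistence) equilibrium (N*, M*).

N* ≈ 370, M* ≈ 52.3

Setting both brackets to zero gives the nullclines N + 0.96M = 420 and 1.4N + M = 570.
Substituting M = 570 - 1.4N into the first: N(1 - 0.96·1.4) = 420 - 0.96·570.
So N* = -127/-0.344 = 370, and then M* = 570 - 1.4·370 = 52.3.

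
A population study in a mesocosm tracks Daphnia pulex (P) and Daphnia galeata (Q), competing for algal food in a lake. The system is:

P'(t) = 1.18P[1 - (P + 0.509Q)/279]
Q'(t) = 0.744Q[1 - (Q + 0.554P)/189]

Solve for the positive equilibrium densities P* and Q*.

Setting both brackets to zero gives the nullclines P + 0.509Q = 279 and 0.554P + Q = 189.
Substituting Q = 189 - 0.554P into the first: P(1 - 0.509·0.554) = 279 - 0.509·189.
So P* = 183/0.718 = 255, and then Q* = 189 - 0.554·255 = 48.

P* ≈ 255, Q* ≈ 48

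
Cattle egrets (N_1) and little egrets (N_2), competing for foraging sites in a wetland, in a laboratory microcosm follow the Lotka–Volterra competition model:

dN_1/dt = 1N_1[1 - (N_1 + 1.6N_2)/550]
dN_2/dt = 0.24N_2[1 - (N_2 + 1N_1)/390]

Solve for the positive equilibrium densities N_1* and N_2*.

N_1* ≈ 123, N_2* ≈ 267

Setting both brackets to zero gives the nullclines N_1 + 1.6N_2 = 550 and 1N_1 + N_2 = 390.
Substituting N_2 = 390 - 1N_1 into the first: N_1(1 - 1.6·1) = 550 - 1.6·390.
So N_1* = -74/-0.6 = 123, and then N_2* = 390 - 1·123 = 267.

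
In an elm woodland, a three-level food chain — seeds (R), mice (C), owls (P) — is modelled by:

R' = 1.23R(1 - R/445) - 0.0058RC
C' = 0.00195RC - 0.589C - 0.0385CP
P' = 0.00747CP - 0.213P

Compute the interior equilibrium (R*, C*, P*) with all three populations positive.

From dP/dt = 0: 0.00747C* = 0.213, so C* = 28.5.
From dR/dt = 0: 1.23(1 - R*/445) = 0.0058·28.5, giving R* = 445·(1 - 0.134) = 385.
From dC/dt = 0: 0.00195·385 - 0.589 = 0.0385P*, so P* = 0.162/0.0385 = 4.21.

R* ≈ 385, C* ≈ 28.5, P* ≈ 4.21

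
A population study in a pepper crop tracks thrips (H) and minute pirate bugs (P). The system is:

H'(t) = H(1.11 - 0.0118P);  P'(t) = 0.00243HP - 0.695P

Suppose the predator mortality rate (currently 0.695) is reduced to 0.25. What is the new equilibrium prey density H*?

At the interior fixed point, setting dP/dt = 0 with P > 0 fixes H* = (predator death rate)/(HP coefficient) — independent of the other coefficients.
With the change, H* = 0.25/0.00243 = 103; it falls from 286.

H* ≈ 103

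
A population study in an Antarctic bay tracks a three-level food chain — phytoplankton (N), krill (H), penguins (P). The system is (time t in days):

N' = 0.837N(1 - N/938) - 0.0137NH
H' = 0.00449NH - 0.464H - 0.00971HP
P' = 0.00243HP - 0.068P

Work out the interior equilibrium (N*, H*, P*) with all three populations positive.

N* ≈ 508, H* ≈ 28, P* ≈ 187

From dP/dt = 0: 0.00243H* = 0.068, so H* = 28.
From dN/dt = 0: 0.837(1 - N*/938) = 0.0137·28, giving N* = 938·(1 - 0.458) = 508.
From dH/dt = 0: 0.00449·508 - 0.464 = 0.00971P*, so P* = 1.82/0.00971 = 187.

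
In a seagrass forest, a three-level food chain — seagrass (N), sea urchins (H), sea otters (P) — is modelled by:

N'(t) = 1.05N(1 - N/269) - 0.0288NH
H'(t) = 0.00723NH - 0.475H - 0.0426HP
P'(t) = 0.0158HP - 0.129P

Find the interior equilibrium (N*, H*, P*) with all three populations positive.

N* ≈ 209, H* ≈ 8.16, P* ≈ 24.3

From dP/dt = 0: 0.0158H* = 0.129, so H* = 8.16.
From dN/dt = 0: 1.05(1 - N*/269) = 0.0288·8.16, giving N* = 269·(1 - 0.224) = 209.
From dH/dt = 0: 0.00723·209 - 0.475 = 0.0426P*, so P* = 1.03/0.0426 = 24.3.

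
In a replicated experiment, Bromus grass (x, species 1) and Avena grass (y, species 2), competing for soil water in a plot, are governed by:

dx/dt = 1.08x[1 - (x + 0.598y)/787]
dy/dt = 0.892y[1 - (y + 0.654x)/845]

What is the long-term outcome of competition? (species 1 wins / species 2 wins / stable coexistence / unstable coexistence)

stable coexistence

Compare the nullcline intercepts: K1/α12 = 787/0.598 = 1320 > K2 = 845; K2/α21 = 845/0.654 = 1290 > K1 = 787.
Since both inequalities hold, each species can invade when rare, so the interior equilibrium is stable.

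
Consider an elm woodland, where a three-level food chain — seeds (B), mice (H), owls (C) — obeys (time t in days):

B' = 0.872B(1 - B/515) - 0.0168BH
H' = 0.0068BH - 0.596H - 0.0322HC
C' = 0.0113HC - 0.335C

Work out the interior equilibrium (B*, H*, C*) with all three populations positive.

B* ≈ 221, H* ≈ 29.6, C* ≈ 28.1

From dC/dt = 0: 0.0113H* = 0.335, so H* = 29.6.
From dB/dt = 0: 0.872(1 - B*/515) = 0.0168·29.6, giving B* = 515·(1 - 0.571) = 221.
From dH/dt = 0: 0.0068·221 - 0.596 = 0.0322C*, so C* = 0.906/0.0322 = 28.1.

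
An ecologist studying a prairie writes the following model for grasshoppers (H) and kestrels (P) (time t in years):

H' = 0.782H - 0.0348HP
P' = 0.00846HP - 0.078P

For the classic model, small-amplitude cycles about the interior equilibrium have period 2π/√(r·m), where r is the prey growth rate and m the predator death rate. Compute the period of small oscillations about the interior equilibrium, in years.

T ≈ 25.4 years

Here r = 0.782 and m = 0.078, so r·m = 0.061.
ω = √0.061 = 0.247 per year, hence T = 2π/ω ≈ 25.4 years.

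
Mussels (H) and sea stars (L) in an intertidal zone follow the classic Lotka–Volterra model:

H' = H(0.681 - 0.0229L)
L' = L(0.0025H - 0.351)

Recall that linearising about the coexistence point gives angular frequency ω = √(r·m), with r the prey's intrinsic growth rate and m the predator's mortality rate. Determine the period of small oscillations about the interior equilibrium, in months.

Here r = 0.681 and m = 0.351, so r·m = 0.239.
ω = √0.239 = 0.489 per month, hence T = 2π/ω ≈ 12.9 months.

T ≈ 12.9 months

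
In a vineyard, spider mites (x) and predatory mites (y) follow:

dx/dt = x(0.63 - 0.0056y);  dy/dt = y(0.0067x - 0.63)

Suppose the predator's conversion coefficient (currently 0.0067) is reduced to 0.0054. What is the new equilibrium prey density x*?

At the interior fixed point, setting dy/dt = 0 with y > 0 fixes x* = (predator death rate)/(xy coefficient) — independent of the other coefficients.
With the change, x* = 0.63/0.0054 = 117; it rises from 94.

x* ≈ 117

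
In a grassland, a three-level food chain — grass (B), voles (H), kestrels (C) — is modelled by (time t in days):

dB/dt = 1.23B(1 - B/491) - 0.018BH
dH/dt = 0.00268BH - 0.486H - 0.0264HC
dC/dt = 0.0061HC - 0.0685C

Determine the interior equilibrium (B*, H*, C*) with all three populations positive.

B* ≈ 410, H* ≈ 11.2, C* ≈ 23.2

From dC/dt = 0: 0.0061H* = 0.0685, so H* = 11.2.
From dB/dt = 0: 1.23(1 - B*/491) = 0.018·11.2, giving B* = 491·(1 - 0.164) = 410.
From dH/dt = 0: 0.00268·410 - 0.486 = 0.0264C*, so C* = 0.614/0.0264 = 23.2.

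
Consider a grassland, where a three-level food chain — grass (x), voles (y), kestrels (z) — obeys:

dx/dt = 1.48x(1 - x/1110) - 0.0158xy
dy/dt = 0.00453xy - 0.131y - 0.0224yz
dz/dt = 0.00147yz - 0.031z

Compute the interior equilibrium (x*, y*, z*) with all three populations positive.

x* ≈ 860, y* ≈ 21.1, z* ≈ 168

From dz/dt = 0: 0.00147y* = 0.031, so y* = 21.1.
From dx/dt = 0: 1.48(1 - x*/1110) = 0.0158·21.1, giving x* = 1110·(1 - 0.225) = 860.
From dy/dt = 0: 0.00453·860 - 0.131 = 0.0224z*, so z* = 3.77/0.0224 = 168.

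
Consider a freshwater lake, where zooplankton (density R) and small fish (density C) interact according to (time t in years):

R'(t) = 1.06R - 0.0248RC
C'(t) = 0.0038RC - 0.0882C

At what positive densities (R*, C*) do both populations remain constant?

R* ≈ 23.2, C* ≈ 42.7

Set dC/dt = 0 with C > 0: 0.0038R - 0.0882 = 0, so R* = 0.0882/0.0038 = 23.2.
Set dR/dt = 0 with R > 0: 1.06 - 0.0248C = 0, so C* = 1.06/0.0248 = 42.7.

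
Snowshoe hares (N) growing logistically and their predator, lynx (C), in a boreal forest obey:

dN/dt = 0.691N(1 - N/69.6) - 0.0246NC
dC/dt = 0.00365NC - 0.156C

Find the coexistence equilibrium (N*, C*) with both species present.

N* ≈ 42.7, C* ≈ 10.8

From dC/dt = 0 with C > 0: 0.00365N* = 0.156, so N* = 42.7.
Substitute into dN/dt = 0: 0.691(1 - 42.7/69.6) = 0.0246C*.
The bracket is 0.386, giving C* = 0.267/0.0246 = 10.8.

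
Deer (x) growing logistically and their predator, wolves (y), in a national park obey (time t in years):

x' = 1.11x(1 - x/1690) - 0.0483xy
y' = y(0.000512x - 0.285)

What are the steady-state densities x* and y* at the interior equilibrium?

From dy/dt = 0 with y > 0: 0.000512x* = 0.285, so x* = 557.
Substitute into dx/dt = 0: 1.11(1 - 557/1690) = 0.0483y*.
The bracket is 0.671, giving y* = 0.744/0.0483 = 15.4.

x* ≈ 557, y* ≈ 15.4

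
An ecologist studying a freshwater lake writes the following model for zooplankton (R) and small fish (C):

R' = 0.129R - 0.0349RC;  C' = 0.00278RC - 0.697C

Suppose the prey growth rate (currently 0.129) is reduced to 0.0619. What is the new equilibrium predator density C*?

C* ≈ 1.77

At the interior fixed point, setting dR/dt = 0 with R > 0 fixes C* = (prey growth rate)/(RC coefficient) — independent of the other coefficients.
With the change, C* = 0.0619/0.0349 = 1.77; it falls from 3.7.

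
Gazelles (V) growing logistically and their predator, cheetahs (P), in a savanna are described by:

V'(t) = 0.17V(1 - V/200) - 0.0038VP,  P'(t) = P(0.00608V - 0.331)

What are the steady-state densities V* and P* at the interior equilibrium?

V* ≈ 54.4, P* ≈ 32.6

From dP/dt = 0 with P > 0: 0.00608V* = 0.331, so V* = 54.4.
Substitute into dV/dt = 0: 0.17(1 - 54.4/200) = 0.0038P*.
The bracket is 0.728, giving P* = 0.124/0.0038 = 32.6.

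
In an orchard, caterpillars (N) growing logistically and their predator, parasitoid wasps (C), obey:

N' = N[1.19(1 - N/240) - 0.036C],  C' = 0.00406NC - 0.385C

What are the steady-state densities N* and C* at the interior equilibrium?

N* ≈ 94.8, C* ≈ 20

From dC/dt = 0 with C > 0: 0.00406N* = 0.385, so N* = 94.8.
Substitute into dN/dt = 0: 1.19(1 - 94.8/240) = 0.036C*.
The bracket is 0.605, giving C* = 0.72/0.036 = 20.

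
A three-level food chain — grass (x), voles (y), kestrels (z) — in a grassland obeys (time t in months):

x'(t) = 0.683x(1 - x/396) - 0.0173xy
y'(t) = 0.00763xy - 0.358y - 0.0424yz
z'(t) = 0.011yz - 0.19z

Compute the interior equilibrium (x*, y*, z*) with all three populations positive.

x* ≈ 223, y* ≈ 17.3, z* ≈ 31.6

From dz/dt = 0: 0.011y* = 0.19, so y* = 17.3.
From dx/dt = 0: 0.683(1 - x*/396) = 0.0173·17.3, giving x* = 396·(1 - 0.438) = 223.
From dy/dt = 0: 0.00763·223 - 0.358 = 0.0424z*, so z* = 1.34/0.0424 = 31.6.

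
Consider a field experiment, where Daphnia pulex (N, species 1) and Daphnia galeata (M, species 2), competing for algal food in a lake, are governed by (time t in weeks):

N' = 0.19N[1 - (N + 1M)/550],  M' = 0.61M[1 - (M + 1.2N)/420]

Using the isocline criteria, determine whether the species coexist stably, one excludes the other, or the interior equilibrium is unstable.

Compare the nullcline intercepts: K1/α12 = 550/1 = 550 > K2 = 420; K2/α21 = 420/1.2 = 350 < K1 = 550.
Since the inequalities point opposite ways, species 1 can invade but species 2 cannot.

species 1 excludes species 2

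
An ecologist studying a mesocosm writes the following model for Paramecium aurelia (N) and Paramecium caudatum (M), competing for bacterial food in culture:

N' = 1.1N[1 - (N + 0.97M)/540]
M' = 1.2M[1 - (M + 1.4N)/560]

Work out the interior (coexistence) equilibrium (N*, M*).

Setting both brackets to zero gives the nullclines N + 0.97M = 540 and 1.4N + M = 560.
Substituting M = 560 - 1.4N into the first: N(1 - 0.97·1.4) = 540 - 0.97·560.
So N* = -3.2/-0.358 = 8.94, and then M* = 560 - 1.4·8.94 = 547.

N* ≈ 8.94, M* ≈ 547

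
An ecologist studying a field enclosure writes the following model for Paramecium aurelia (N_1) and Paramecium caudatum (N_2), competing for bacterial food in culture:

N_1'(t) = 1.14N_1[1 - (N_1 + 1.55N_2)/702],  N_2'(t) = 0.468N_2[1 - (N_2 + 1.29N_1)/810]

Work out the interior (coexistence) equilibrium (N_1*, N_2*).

Setting both brackets to zero gives the nullclines N_1 + 1.55N_2 = 702 and 1.29N_1 + N_2 = 810.
Substituting N_2 = 810 - 1.29N_1 into the first: N_1(1 - 1.55·1.29) = 702 - 1.55·810.
So N_1* = -554/-1 = 554, and then N_2* = 810 - 1.29·554 = 95.6.

N_1* ≈ 554, N_2* ≈ 95.6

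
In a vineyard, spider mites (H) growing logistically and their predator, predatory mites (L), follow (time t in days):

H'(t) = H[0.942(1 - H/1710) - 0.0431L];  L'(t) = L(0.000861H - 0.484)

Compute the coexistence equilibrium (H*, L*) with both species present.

From dL/dt = 0 with L > 0: 0.000861H* = 0.484, so H* = 562.
Substitute into dH/dt = 0: 0.942(1 - 562/1710) = 0.0431L*.
The bracket is 0.671, giving L* = 0.632/0.0431 = 14.7.

H* ≈ 562, L* ≈ 14.7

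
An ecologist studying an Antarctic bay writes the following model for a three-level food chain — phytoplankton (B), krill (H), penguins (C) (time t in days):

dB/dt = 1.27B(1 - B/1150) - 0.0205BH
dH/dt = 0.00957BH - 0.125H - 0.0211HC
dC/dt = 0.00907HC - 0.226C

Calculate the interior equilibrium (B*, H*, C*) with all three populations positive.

B* ≈ 687, H* ≈ 24.9, C* ≈ 306

From dC/dt = 0: 0.00907H* = 0.226, so H* = 24.9.
From dB/dt = 0: 1.27(1 - B*/1150) = 0.0205·24.9, giving B* = 1150·(1 - 0.402) = 687.
From dH/dt = 0: 0.00957·687 - 0.125 = 0.0211C*, so C* = 6.45/0.0211 = 306.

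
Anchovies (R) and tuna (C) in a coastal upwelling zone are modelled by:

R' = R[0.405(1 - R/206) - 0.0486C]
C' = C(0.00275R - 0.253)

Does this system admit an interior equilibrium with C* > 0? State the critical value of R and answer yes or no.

Threshold R = 92; K > 92, so yes, the predator persists.

The predator equation gives dC/dt > 0 only when R > 0.253/0.00275 = 92.
Without the predator, R → K = 206. Since 206 > 92, the predator can invade and persist.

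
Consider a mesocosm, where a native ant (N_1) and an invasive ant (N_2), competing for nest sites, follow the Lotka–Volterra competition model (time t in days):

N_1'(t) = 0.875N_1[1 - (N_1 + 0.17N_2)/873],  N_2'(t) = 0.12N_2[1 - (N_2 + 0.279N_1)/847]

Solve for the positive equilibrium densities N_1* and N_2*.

N_1* ≈ 765, N_2* ≈ 633

Setting both brackets to zero gives the nullclines N_1 + 0.17N_2 = 873 and 0.279N_1 + N_2 = 847.
Substituting N_2 = 847 - 0.279N_1 into the first: N_1(1 - 0.17·0.279) = 873 - 0.17·847.
So N_1* = 729/0.953 = 765, and then N_2* = 847 - 0.279·765 = 633.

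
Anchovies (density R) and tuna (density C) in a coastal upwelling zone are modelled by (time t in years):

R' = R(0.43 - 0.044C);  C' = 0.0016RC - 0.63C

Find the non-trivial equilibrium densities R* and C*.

R* ≈ 394, C* ≈ 9.77

Set dC/dt = 0 with C > 0: 0.0016R - 0.63 = 0, so R* = 0.63/0.0016 = 394.
Set dR/dt = 0 with R > 0: 0.43 - 0.044C = 0, so C* = 0.43/0.044 = 9.77.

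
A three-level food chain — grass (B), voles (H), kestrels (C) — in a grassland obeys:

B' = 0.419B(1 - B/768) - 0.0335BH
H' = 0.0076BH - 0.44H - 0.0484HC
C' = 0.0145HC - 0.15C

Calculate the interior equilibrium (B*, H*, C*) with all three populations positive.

From dC/dt = 0: 0.0145H* = 0.15, so H* = 10.3.
From dB/dt = 0: 0.419(1 - B*/768) = 0.0335·10.3, giving B* = 768·(1 - 0.827) = 133.
From dH/dt = 0: 0.0076·133 - 0.44 = 0.0484C*, so C* = 0.569/0.0484 = 11.8.

B* ≈ 133, H* ≈ 10.3, C* ≈ 11.8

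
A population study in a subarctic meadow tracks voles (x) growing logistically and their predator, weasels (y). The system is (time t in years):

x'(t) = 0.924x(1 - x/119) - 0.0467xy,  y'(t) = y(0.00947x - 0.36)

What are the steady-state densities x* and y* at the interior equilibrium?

From dy/dt = 0 with y > 0: 0.00947x* = 0.36, so x* = 38.
Substitute into dx/dt = 0: 0.924(1 - 38/119) = 0.0467y*.
The bracket is 0.681, giving y* = 0.629/0.0467 = 13.5.

x* ≈ 38, y* ≈ 13.5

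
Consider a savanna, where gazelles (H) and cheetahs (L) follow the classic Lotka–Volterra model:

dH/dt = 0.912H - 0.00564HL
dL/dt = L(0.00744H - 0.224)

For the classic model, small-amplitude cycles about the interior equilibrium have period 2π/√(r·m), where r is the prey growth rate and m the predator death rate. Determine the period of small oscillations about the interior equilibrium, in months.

T ≈ 13.9 months

Here r = 0.912 and m = 0.224, so r·m = 0.204.
ω = √0.204 = 0.452 per month, hence T = 2π/ω ≈ 13.9 months.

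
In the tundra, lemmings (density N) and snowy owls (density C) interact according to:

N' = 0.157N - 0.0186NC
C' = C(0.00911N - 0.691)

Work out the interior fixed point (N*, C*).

N* ≈ 75.9, C* ≈ 8.44

Set dC/dt = 0 with C > 0: 0.00911N - 0.691 = 0, so N* = 0.691/0.00911 = 75.9.
Set dN/dt = 0 with N > 0: 0.157 - 0.0186C = 0, so C* = 0.157/0.0186 = 8.44.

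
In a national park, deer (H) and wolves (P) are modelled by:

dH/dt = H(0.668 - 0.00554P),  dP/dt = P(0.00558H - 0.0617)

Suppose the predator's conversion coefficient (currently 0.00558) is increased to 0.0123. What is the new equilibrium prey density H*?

H* ≈ 5.02

At the interior fixed point, setting dP/dt = 0 with P > 0 fixes H* = (predator death rate)/(HP coefficient) — independent of the other coefficients.
With the change, H* = 0.0617/0.0123 = 5.02; it falls from 11.1.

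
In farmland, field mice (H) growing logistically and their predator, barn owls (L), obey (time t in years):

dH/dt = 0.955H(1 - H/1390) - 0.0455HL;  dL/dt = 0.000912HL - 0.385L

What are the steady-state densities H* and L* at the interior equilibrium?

From dL/dt = 0 with L > 0: 0.000912H* = 0.385, so H* = 422.
Substitute into dH/dt = 0: 0.955(1 - 422/1390) = 0.0455L*.
The bracket is 0.696, giving L* = 0.665/0.0455 = 14.6.

H* ≈ 422, L* ≈ 14.6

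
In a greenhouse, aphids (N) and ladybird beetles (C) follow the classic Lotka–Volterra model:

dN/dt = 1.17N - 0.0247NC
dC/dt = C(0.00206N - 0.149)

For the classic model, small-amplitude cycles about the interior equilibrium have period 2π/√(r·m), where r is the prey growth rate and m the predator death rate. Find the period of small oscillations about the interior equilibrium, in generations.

T ≈ 15 generations

Here r = 1.17 and m = 0.149, so r·m = 0.174.
ω = √0.174 = 0.418 per generation, hence T = 2π/ω ≈ 15 generations.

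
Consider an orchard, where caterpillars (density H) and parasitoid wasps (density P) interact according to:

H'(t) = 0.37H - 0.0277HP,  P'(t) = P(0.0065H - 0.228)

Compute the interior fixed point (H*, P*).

Set dP/dt = 0 with P > 0: 0.0065H - 0.228 = 0, so H* = 0.228/0.0065 = 35.1.
Set dH/dt = 0 with H > 0: 0.37 - 0.0277P = 0, so P* = 0.37/0.0277 = 13.4.

H* ≈ 35.1, P* ≈ 13.4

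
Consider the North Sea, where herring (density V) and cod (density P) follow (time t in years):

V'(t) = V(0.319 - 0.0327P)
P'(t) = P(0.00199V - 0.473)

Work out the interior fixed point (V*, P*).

Set dP/dt = 0 with P > 0: 0.00199V - 0.473 = 0, so V* = 0.473/0.00199 = 238.
Set dV/dt = 0 with V > 0: 0.319 - 0.0327P = 0, so P* = 0.319/0.0327 = 9.76.

V* ≈ 238, P* ≈ 9.76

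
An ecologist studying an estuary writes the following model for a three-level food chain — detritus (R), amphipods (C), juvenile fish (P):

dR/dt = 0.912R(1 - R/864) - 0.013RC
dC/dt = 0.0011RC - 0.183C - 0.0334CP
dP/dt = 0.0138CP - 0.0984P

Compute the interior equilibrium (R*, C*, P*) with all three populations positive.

R* ≈ 776, C* ≈ 7.13, P* ≈ 20.1

From dP/dt = 0: 0.0138C* = 0.0984, so C* = 7.13.
From dR/dt = 0: 0.912(1 - R*/864) = 0.013·7.13, giving R* = 864·(1 - 0.102) = 776.
From dC/dt = 0: 0.0011·776 - 0.183 = 0.0334P*, so P* = 0.671/0.0334 = 20.1.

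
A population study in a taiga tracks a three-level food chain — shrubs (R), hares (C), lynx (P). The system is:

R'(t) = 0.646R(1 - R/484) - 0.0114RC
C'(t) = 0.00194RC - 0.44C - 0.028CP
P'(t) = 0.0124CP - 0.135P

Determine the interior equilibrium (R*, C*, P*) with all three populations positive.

R* ≈ 391, C* ≈ 10.9, P* ≈ 11.4

From dP/dt = 0: 0.0124C* = 0.135, so C* = 10.9.
From dR/dt = 0: 0.646(1 - R*/484) = 0.0114·10.9, giving R* = 484·(1 - 0.192) = 391.
From dC/dt = 0: 0.00194·391 - 0.44 = 0.028P*, so P* = 0.319/0.028 = 11.4.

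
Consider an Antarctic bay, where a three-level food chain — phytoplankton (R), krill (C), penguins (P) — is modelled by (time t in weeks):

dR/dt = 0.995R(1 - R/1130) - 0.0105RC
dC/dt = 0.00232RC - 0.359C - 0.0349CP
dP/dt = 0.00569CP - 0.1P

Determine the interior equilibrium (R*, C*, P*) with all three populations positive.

From dP/dt = 0: 0.00569C* = 0.1, so C* = 17.6.
From dR/dt = 0: 0.995(1 - R*/1130) = 0.0105·17.6, giving R* = 1130·(1 - 0.185) = 920.
From dC/dt = 0: 0.00232·920 - 0.359 = 0.0349P*, so P* = 1.78/0.0349 = 50.9.

R* ≈ 920, C* ≈ 17.6, P* ≈ 50.9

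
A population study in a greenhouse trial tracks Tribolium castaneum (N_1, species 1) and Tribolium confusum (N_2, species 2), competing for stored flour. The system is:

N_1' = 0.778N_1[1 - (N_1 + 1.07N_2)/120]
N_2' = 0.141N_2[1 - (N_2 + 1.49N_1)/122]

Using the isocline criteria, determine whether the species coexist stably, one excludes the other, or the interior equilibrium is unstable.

Compare the nullcline intercepts: K1/α12 = 120/1.07 = 112 < K2 = 122; K2/α21 = 122/1.49 = 81.9 < K1 = 120.
Since both are reversed, neither can invade when rare; the interior point is a saddle.

unstable coexistence (outcome depends on initial conditions)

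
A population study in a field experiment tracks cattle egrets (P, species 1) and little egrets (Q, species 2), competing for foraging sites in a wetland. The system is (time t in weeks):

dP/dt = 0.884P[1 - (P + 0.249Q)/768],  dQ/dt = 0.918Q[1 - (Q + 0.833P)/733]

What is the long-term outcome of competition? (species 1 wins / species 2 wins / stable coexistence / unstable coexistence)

stable coexistence

Compare the nullcline intercepts: K1/α12 = 768/0.249 = 3080 > K2 = 733; K2/α21 = 733/0.833 = 880 > K1 = 768.
Since both inequalities hold, each species can invade when rare, so the interior equilibrium is stable.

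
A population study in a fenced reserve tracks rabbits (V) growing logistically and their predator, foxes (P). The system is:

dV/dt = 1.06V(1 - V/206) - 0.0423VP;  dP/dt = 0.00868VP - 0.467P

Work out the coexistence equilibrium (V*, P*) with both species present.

From dP/dt = 0 with P > 0: 0.00868V* = 0.467, so V* = 53.8.
Substitute into dV/dt = 0: 1.06(1 - 53.8/206) = 0.0423P*.
The bracket is 0.739, giving P* = 0.783/0.0423 = 18.5.

V* ≈ 53.8, P* ≈ 18.5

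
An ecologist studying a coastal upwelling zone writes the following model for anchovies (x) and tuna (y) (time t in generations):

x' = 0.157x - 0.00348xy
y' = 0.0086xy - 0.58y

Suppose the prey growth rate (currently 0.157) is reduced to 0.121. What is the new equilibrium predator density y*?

At the interior fixed point, setting dx/dt = 0 with x > 0 fixes y* = (prey growth rate)/(xy coefficient) — independent of the other coefficients.
With the change, y* = 0.121/0.00348 = 34.8; it falls from 45.1.

y* ≈ 34.8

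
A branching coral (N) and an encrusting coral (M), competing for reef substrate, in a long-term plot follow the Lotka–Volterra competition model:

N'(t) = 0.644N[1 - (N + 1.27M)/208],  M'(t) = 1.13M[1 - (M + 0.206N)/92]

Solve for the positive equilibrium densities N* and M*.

N* ≈ 123, M* ≈ 66.6

Setting both brackets to zero gives the nullclines N + 1.27M = 208 and 0.206N + M = 92.
Substituting M = 92 - 0.206N into the first: N(1 - 1.27·0.206) = 208 - 1.27·92.
So N* = 91.2/0.738 = 123, and then M* = 92 - 0.206·123 = 66.6.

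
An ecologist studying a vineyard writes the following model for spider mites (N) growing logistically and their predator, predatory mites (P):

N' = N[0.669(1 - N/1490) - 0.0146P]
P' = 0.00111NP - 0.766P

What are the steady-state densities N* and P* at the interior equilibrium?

From dP/dt = 0 with P > 0: 0.00111N* = 0.766, so N* = 690.
Substitute into dN/dt = 0: 0.669(1 - 690/1490) = 0.0146P*.
The bracket is 0.537, giving P* = 0.359/0.0146 = 24.6.

N* ≈ 690, P* ≈ 24.6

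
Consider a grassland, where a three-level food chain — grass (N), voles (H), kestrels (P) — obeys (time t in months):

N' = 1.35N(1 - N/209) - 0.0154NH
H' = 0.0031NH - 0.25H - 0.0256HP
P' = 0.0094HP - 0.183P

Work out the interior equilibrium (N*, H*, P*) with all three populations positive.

N* ≈ 163, H* ≈ 19.5, P* ≈ 9.92

From dP/dt = 0: 0.0094H* = 0.183, so H* = 19.5.
From dN/dt = 0: 1.35(1 - N*/209) = 0.0154·19.5, giving N* = 209·(1 - 0.222) = 163.
From dH/dt = 0: 0.0031·163 - 0.25 = 0.0256P*, so P* = 0.254/0.0256 = 9.92.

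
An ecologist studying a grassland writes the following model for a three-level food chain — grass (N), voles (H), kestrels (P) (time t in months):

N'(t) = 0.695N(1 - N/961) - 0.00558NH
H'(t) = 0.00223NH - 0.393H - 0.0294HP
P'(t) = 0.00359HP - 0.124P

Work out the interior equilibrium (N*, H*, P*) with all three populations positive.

From dP/dt = 0: 0.00359H* = 0.124, so H* = 34.5.
From dN/dt = 0: 0.695(1 - N*/961) = 0.00558·34.5, giving N* = 961·(1 - 0.277) = 694.
From dH/dt = 0: 0.00223·694 - 0.393 = 0.0294P*, so P* = 1.16/0.0294 = 39.3.

N* ≈ 694, H* ≈ 34.5, P* ≈ 39.3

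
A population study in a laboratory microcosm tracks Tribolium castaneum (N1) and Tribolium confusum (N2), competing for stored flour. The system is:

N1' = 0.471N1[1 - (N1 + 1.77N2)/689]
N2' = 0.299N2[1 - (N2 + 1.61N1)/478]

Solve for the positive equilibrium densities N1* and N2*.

Setting both brackets to zero gives the nullclines N1 + 1.77N2 = 689 and 1.61N1 + N2 = 478.
Substituting N2 = 478 - 1.61N1 into the first: N1(1 - 1.77·1.61) = 689 - 1.77·478.
So N1* = -157/-1.85 = 84.9, and then N2* = 478 - 1.61·84.9 = 341.

N1* ≈ 84.9, N2* ≈ 341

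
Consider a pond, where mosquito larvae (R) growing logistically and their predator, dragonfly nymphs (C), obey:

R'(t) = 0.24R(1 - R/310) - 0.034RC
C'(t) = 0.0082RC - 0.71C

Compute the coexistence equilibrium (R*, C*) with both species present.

R* ≈ 86.6, C* ≈ 5.09

From dC/dt = 0 with C > 0: 0.0082R* = 0.71, so R* = 86.6.
Substitute into dR/dt = 0: 0.24(1 - 86.6/310) = 0.034C*.
The bracket is 0.721, giving C* = 0.173/0.034 = 5.09.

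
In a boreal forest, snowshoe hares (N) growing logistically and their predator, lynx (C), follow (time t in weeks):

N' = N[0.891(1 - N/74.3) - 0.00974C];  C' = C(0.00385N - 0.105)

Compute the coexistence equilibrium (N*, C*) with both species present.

From dC/dt = 0 with C > 0: 0.00385N* = 0.105, so N* = 27.3.
Substitute into dN/dt = 0: 0.891(1 - 27.3/74.3) = 0.00974C*.
The bracket is 0.633, giving C* = 0.564/0.00974 = 57.9.

N* ≈ 27.3, C* ≈ 57.9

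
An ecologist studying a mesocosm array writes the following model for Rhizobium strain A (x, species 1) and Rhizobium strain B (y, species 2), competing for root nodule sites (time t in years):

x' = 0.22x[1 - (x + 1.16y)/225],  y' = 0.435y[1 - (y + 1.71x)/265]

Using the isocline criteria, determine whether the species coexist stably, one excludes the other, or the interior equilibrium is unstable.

unstable coexistence (outcome depends on initial conditions)

Compare the nullcline intercepts: K1/α12 = 225/1.16 = 194 < K2 = 265; K2/α21 = 265/1.71 = 155 < K1 = 225.
Since both are reversed, neither can invade when rare; the interior point is a saddle.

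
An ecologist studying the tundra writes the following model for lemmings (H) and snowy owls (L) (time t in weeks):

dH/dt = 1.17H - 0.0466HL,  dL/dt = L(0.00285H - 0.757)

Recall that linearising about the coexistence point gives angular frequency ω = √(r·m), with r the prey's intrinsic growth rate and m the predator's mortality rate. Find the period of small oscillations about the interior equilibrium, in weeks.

T ≈ 6.68 weeks

Here r = 1.17 and m = 0.757, so r·m = 0.886.
ω = √0.886 = 0.941 per week, hence T = 2π/ω ≈ 6.68 weeks.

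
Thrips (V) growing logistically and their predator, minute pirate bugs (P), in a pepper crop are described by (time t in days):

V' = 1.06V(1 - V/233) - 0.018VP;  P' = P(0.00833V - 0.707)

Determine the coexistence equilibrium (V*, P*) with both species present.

V* ≈ 84.9, P* ≈ 37.4

From dP/dt = 0 with P > 0: 0.00833V* = 0.707, so V* = 84.9.
Substitute into dV/dt = 0: 1.06(1 - 84.9/233) = 0.018P*.
The bracket is 0.636, giving P* = 0.674/0.018 = 37.4.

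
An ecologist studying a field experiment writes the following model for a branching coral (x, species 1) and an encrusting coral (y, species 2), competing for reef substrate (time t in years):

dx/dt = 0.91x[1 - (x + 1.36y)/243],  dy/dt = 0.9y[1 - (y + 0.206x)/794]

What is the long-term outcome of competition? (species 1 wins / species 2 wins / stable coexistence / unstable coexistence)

species 2 excludes species 1

Compare the nullcline intercepts: K1/α12 = 243/1.36 = 179 < K2 = 794; K2/α21 = 794/0.206 = 3850 > K1 = 243.
Since the inequalities point opposite ways, species 2 can invade but species 1 cannot.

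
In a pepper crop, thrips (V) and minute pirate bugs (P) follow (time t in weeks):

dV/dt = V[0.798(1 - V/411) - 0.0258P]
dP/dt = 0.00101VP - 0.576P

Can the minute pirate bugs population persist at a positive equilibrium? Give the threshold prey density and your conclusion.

The predator equation gives dP/dt > 0 only when V > 0.576/0.00101 = 570.
Without the predator, V → K = 411. Since 411 < 570, the predator cannot invade.

Threshold V = 570; K < 570, so no, the predator goes extinct.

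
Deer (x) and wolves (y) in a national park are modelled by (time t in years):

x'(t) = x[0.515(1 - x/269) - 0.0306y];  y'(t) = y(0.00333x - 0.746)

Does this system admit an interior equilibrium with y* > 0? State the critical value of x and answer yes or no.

Threshold x = 224; K > 224, so yes, the predator persists.

The predator equation gives dy/dt > 0 only when x > 0.746/0.00333 = 224.
Without the predator, x → K = 269. Since 269 > 224, the predator can invade and persist.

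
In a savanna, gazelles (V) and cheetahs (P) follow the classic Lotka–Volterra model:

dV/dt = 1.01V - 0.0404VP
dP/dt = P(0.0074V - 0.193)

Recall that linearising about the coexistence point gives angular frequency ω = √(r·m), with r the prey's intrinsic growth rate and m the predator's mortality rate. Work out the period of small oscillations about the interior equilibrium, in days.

Here r = 1.01 and m = 0.193, so r·m = 0.195.
ω = √0.195 = 0.442 per day, hence T = 2π/ω ≈ 14.2 days.

T ≈ 14.2 days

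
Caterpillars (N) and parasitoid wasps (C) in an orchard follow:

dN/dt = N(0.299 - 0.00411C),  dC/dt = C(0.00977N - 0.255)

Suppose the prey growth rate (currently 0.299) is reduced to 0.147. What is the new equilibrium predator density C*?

C* ≈ 35.8

At the interior fixed point, setting dN/dt = 0 with N > 0 fixes C* = (prey growth rate)/(NC coefficient) — independent of the other coefficients.
With the change, C* = 0.147/0.00411 = 35.8; it falls from 72.7.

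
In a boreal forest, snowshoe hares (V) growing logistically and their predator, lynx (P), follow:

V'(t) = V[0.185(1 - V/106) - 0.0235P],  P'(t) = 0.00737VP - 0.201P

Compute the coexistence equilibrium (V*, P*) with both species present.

From dP/dt = 0 with P > 0: 0.00737V* = 0.201, so V* = 27.3.
Substitute into dV/dt = 0: 0.185(1 - 27.3/106) = 0.0235P*.
The bracket is 0.743, giving P* = 0.137/0.0235 = 5.85.

V* ≈ 27.3, P* ≈ 5.85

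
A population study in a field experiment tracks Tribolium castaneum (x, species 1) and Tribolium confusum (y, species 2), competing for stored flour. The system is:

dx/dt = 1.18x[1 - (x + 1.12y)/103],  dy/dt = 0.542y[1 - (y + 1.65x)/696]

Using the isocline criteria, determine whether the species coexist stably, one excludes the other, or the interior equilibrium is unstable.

Compare the nullcline intercepts: K1/α12 = 103/1.12 = 92 < K2 = 696; K2/α21 = 696/1.65 = 422 > K1 = 103.
Since the inequalities point opposite ways, species 2 can invade but species 1 cannot.

species 2 excludes species 1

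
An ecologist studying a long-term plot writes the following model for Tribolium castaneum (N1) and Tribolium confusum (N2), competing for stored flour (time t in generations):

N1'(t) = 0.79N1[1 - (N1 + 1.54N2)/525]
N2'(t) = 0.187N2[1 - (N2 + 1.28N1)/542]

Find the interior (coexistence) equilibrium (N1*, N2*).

Setting both brackets to zero gives the nullclines N1 + 1.54N2 = 525 and 1.28N1 + N2 = 542.
Substituting N2 = 542 - 1.28N1 into the first: N1(1 - 1.54·1.28) = 525 - 1.54·542.
So N1* = -310/-0.971 = 319, and then N2* = 542 - 1.28·319 = 134.

N1* ≈ 319, N2* ≈ 134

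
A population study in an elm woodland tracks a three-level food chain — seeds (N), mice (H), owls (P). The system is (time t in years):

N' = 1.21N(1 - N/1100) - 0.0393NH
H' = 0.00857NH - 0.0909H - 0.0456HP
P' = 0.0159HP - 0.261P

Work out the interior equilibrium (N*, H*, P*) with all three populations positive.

From dP/dt = 0: 0.0159H* = 0.261, so H* = 16.4.
From dN/dt = 0: 1.21(1 - N*/1100) = 0.0393·16.4, giving N* = 1100·(1 - 0.533) = 514.
From dH/dt = 0: 0.00857·514 - 0.0909 = 0.0456P*, so P* = 4.31/0.0456 = 94.5.

N* ≈ 514, H* ≈ 16.4, P* ≈ 94.5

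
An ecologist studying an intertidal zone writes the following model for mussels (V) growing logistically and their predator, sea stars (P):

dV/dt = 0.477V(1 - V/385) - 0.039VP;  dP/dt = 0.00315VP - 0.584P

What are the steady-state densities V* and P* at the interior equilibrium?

V* ≈ 185, P* ≈ 6.34

From dP/dt = 0 with P > 0: 0.00315V* = 0.584, so V* = 185.
Substitute into dV/dt = 0: 0.477(1 - 185/385) = 0.039P*.
The bracket is 0.518, giving P* = 0.247/0.039 = 6.34.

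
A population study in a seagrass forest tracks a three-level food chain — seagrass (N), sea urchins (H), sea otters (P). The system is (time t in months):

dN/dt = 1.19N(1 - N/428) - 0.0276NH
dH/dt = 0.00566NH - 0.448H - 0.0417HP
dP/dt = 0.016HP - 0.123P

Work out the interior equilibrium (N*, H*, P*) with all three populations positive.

N* ≈ 352, H* ≈ 7.69, P* ≈ 37

From dP/dt = 0: 0.016H* = 0.123, so H* = 7.69.
From dN/dt = 0: 1.19(1 - N*/428) = 0.0276·7.69, giving N* = 428·(1 - 0.178) = 352.
From dH/dt = 0: 0.00566·352 - 0.448 = 0.0417P*, so P* = 1.54/0.0417 = 37.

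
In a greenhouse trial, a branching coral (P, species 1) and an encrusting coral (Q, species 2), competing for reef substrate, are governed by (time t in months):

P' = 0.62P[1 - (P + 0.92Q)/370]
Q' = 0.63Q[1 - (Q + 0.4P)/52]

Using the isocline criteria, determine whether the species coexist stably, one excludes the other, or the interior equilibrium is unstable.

species 1 excludes species 2

Compare the nullcline intercepts: K1/α12 = 370/0.92 = 402 > K2 = 52; K2/α21 = 52/0.4 = 130 < K1 = 370.
Since the inequalities point opposite ways, species 1 can invade but species 2 cannot.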